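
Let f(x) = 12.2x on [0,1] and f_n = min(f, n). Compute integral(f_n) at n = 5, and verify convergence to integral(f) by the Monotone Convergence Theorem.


f(x) = 12.2x on [0,1]; f_n(x) = min(12.2x, n). At n = 5:
Step 1: f(x) reaches 5 at x = 5/12.2 = 0.409836
Step 2: integral(f_5) = integral(12.2x, 0, 0.409836) + integral(5, 0.409836, 1)
       = 12.2*0.409836^2/2 + 5*(1 - 0.409836)
       = 1.02459 + 2.95082
       = 3.97541
Step 3: As n -> infinity, f_n increases to f, so by MCT integral(f_n) -> integral(f) = 12.2/2 = 6.1.
Convergence: integral(f_5) = 3.97541 -> 6.1 as n -> infinity


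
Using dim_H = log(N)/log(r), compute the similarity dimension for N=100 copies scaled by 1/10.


For a self-similar set with N copies scaled by 1/r:
dim_H = log(N)/log(r) = log(100)/log(10)
= 4.60517/2.302585
= 2


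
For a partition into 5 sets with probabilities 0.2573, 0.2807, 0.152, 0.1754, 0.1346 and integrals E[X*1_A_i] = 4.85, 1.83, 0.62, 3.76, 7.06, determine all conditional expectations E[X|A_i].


For each cell A_i: E[X|A_i] = E[X*1_A_i] / P(A_i)
Step 1: E[X|A_1] = 4.85 / 0.2573 = 18.849592
Step 2: E[X|A_2] = 1.83 / 0.2807 = 6.519416
Step 3: E[X|A_3] = 0.62 / 0.152 = 4.078947
Step 4: E[X|A_4] = 3.76 / 0.1754 = 21.436716
Step 5: E[X|A_5] = 7.06 / 0.1346 = 52.451709
Verification: E[X] = sum E[X*1_A_i] = 4.85 + 1.83 + 0.62 + 3.76 + 7.06 = 18.12


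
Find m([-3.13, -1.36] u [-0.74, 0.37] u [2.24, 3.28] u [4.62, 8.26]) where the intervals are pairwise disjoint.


For pairwise disjoint intervals, m(union) = sum of lengths.
= (-1.36 - -3.13) + (0.37 - -0.74) + (3.28 - 2.24) + (8.26 - 4.62)
= 1.77 + 1.11 + 1.04 + 3.64
= 7.56


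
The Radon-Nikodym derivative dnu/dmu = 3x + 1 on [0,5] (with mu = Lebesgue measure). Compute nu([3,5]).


nu(A) = integral_A (dnu/dmu) dmu = integral_3^5 (3x + 1) dx
Step 1: Antiderivative F(x) = (3/2)x^2 + 1x
Step 2: F(5) = (3/2)*5^2 + 1*5 = 37.5 + 5 = 42.5
Step 3: F(3) = (3/2)*3^2 + 1*3 = 13.5 + 3 = 16.5
Step 4: nu([3,5]) = F(5) - F(3) = 42.5 - 16.5 = 26


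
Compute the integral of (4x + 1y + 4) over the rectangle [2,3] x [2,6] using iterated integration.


By Fubini, integrate in x first, then y.
Step 1: Fix y, integrate over x in [2,3]:
  integral(4x + 1y + 4, x=2..3)
  = 4*(3^2 - 2^2)/2 + (1y + 4)*(3 - 2)
  = 10 + (1y + 4)*1
  = 10 + 1y + 4
  = 14 + 1y
Step 2: Integrate over y in [2,6]:
  integral(14 + 1y, y=2..6)
  = 14*4 + 1*(6^2 - 2^2)/2
  = 56 + 16
  = 72


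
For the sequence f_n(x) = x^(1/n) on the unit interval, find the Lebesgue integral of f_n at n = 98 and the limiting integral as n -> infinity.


At n = 98: f_98(x) = x^(1/98).
Step 1: integral(x^(1/98), 0, 1) = [x^(1/98+1) / (1/98+1)] from 0 to 1
     = 1 / (1/98 + 1) = 1 / ((98+1)/98) = 98/(98+1)
     = 98/99 = 0.989899
Step 2: As n -> infinity, f_n(x) = x^(1/n) -> 1 for x in (0,1], and f_n is increasing in n.
By MCT, lim_n integral(f_n) = integral(lim_n f_n) = integral(1, 0, 1) = 1.
Step 3: Verify convergence: 98/99 = 0.989899 -> 1


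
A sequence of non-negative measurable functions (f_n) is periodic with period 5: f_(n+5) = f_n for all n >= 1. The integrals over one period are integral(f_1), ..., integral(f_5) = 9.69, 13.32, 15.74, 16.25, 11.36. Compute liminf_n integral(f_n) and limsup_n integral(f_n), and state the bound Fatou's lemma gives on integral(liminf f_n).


The sequence (integral(f_n)) is periodic with period 5, repeating the values 9.69, 13.32, 15.74, 16.25, 11.36 indefinitely.
Step 1: For a periodic sequence, every tail (a_m, a_(m+1), ...) contains all 5 period values infinitely often.
Step 2: Hence inf of every tail = min of the period values = min(9.69, 13.32, 15.74, 16.25, 11.36) = 9.69.
        liminf_n integral(f_n) = sup over m of (inf of tail from m) = 9.69.
Step 3: Similarly sup of every tail = max of the period values = 16.25.
        limsup_n integral(f_n) = 16.25.
Step 4: Fatou's lemma: integral(liminf_n f_n) <= liminf_n integral(f_n) = 9.69.
        So the integral of the pointwise liminf is at most 9.69.


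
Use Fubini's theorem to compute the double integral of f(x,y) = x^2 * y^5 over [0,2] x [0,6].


By Fubini's theorem, the double integral factors as a product of single integrals:
Step 1: integral_0^2 x^2 dx = [x^3/3] from 0 to 2
     = 2^3/3 = 2.666667
Step 2: integral_0^6 y^5 dy = [y^6/6] from 0 to 6
     = 6^6/6 = 7776
Step 3: Double integral = 2.666667 * 7776 = 20736


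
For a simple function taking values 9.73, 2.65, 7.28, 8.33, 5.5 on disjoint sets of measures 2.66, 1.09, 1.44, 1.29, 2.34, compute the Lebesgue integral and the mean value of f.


Step 1: Integral = sum(value_i * measure_i)
= 9.73*2.66 + 2.65*1.09 + 7.28*1.44 + 8.33*1.29 + 5.5*2.34
= 25.8818 + 2.8885 + 10.4832 + 10.7457 + 12.87
= 62.8692
Step 2: Total measure of domain = 2.66 + 1.09 + 1.44 + 1.29 + 2.34 = 8.82
Step 3: Average value = 62.8692 / 8.82 = 7.128027


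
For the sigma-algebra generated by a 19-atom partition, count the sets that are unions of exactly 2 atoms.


Each element of F is a union of some subset of the 19 atoms.
Elements that are unions of exactly 2 atoms correspond to 2-element subsets of the 19 atoms.
Count = C(19, 2) = 19! / (2! * 17!) = 171.


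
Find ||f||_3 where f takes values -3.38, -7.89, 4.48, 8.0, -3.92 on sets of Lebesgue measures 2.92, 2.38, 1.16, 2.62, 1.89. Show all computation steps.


Step 1: Compute |f_i|^3 for each value:
  |-3.38|^3 = 38.614472
  |-7.89|^3 = 491.169069
  |4.48|^3 = 89.915392
  |8.0|^3 = 512
  |-3.92|^3 = 60.236288
Step 2: Multiply by measures and sum:
  38.614472 * 2.92 = 112.754258
  491.169069 * 2.38 = 1168.982384
  89.915392 * 1.16 = 104.301855
  512 * 2.62 = 1341.44
  60.236288 * 1.89 = 113.846584
Sum = 112.754258 + 1168.982384 + 104.301855 + 1341.44 + 113.846584 = 2841.325082
Step 3: Take the p-th root:
||f||_3 = (2841.325082)^(1/3) = 14.1636


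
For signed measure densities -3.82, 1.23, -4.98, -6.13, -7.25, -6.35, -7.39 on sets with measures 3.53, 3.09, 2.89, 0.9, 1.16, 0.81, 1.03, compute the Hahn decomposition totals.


Step 1: Compute signed measure on each set:
  Set 1: -3.82 * 3.53 = -13.4846
  Set 2: 1.23 * 3.09 = 3.8007
  Set 3: -4.98 * 2.89 = -14.3922
  Set 4: -6.13 * 0.9 = -5.517
  Set 5: -7.25 * 1.16 = -8.41
  Set 6: -6.35 * 0.81 = -5.1435
  Set 7: -7.39 * 1.03 = -7.6117
Step 2: Total signed measure = (-13.4846) + (3.8007) + (-14.3922) + (-5.517) + (-8.41) + (-5.1435) + (-7.6117)
     = -50.7583
Step 3: Positive part mu+(X) = sum of positive contributions = 3.8007
Step 4: Negative part mu-(X) = |sum of negative contributions| = 54.559


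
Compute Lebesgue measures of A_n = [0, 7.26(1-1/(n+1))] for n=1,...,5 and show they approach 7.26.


By continuity of measure from below: if A_n increases to A, then m(A_n) -> m(A).
Here A = [0, 7.26], so m(A) = 7.26
Step 1: a_1 = 7.26*(1 - 1/2) = 3.63, m(A_1) = 3.63
Step 2: a_2 = 7.26*(1 - 1/3) = 4.84, m(A_2) = 4.84
Step 3: a_3 = 7.26*(1 - 1/4) = 5.445, m(A_3) = 5.445
Step 4: a_4 = 7.26*(1 - 1/5) = 5.808, m(A_4) = 5.808
Step 5: a_5 = 7.26*(1 - 1/6) = 6.05, m(A_5) = 6.05
Limit: m(A_n) -> m([0,7.26]) = 7.26


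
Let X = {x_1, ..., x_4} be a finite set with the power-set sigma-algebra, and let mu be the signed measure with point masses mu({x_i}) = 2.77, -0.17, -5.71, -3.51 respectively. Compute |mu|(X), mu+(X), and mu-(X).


Step 1: Every measurable set is a union of atoms (the cells / points), so a Hahn decomposition is
  obtained by grouping atoms by sign: P = union of atoms with mu > 0, N = union of the remaining atoms.
  Atoms in P (indices): 1;  atoms in N (indices): 2, 3, 4
  Positive values: 2.77
  Negative values: -0.17, -5.71, -3.51
Step 2: mu+(X) = mu(P) = sum of positive atom values = 2.77
Step 3: mu-(X) = -mu(N) = sum of |negative atom values| = 9.39
Step 4: |mu|(X) = mu+(X) + mu-(X) = 2.77 + 9.39 = 12.16


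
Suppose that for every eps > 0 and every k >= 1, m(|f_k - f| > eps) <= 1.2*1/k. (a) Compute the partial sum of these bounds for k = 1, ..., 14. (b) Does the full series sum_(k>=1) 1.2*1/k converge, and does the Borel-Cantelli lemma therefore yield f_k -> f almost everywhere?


Step 1: List the terms 1.2*1/k for k = 1 to 14:
  k=1: 1.2
  k=2: 0.6
  k=3: 0.4
  k=4: 0.3
  k=5: 0.24
  k=6: 0.2
  k=7: 0.171429
  k=8: 0.15
  k=9: 0.133333
  k=10: 0.12
  k=11: 0.109091
  k=12: 0.1
  k=13: 0.092308
  k=14: 0.085714
Step 2: Partial sum = 1.2 + 0.6 + 0.4 + 0.3 + 0.24 + 0.2 + 0.171429 + 0.15 + 0.133333 + 0.12 + 0.109091 + 0.1 + 0.092308 + 0.085714
     = 3.901875
Step 3: The full series sum_(k>=1) 1.2*1/k diverges (harmonic series, p = 1; a nonzero constant multiple of a divergent series diverges).
Step 4: The (first) Borel-Cantelli lemma requires a summable sequence of measures, so it does not apply here;
        from this bound alone no conclusion about a.e. convergence can be drawn (convergence in measure still
        gives an a.e.-convergent subsequence, but not a.e. convergence of the whole sequence).
Conclusion: series diverges; Borel-Cantelli is inconclusive about a.e. convergence of f_k.


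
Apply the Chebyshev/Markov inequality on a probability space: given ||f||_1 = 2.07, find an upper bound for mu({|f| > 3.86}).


Chebyshev/Markov inequality: mu(|f| > eps) <= (||f||_p / eps)^p
Step 1: ||f||_1 / eps = 2.07 / 3.86 = 0.536269
Step 2: Raise to power p = 1:
  (0.536269)^1 = 0.536269
Step 3: Therefore mu(|f| > 3.86) <= 0.536269


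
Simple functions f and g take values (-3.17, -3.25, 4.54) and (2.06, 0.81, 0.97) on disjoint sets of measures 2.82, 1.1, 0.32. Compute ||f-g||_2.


Step 1: Compute differences f_i - g_i:
  -3.17 - 2.06 = -5.23
  -3.25 - 0.81 = -4.06
  4.54 - 0.97 = 3.57
Step 2: Compute |diff|^2 * measure for each set:
  |-5.23|^2 * 2.82 = 27.3529 * 2.82 = 77.135178
  |-4.06|^2 * 1.1 = 16.4836 * 1.1 = 18.13196
  |3.57|^2 * 0.32 = 12.7449 * 0.32 = 4.078368
Step 3: Sum = 99.345506
Step 4: ||f-g||_2 = (99.345506)^(1/2) = 9.967222


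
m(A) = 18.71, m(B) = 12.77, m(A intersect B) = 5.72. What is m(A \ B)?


m(A \ B) = m(A) - m(A n B)
= 18.71 - 5.72
= 12.99


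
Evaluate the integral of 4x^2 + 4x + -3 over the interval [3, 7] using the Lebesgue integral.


The Lebesgue integral of a Riemann-integrable function agrees with the Riemann integral.
Antiderivative F(x) = (4/3)x^3 + (4/2)x^2 + -3x
F(7) = (4/3)*7^3 + (4/2)*7^2 + -3*7
     = (4/3)*343 + (4/2)*49 + -3*7
     = 457.333333 + 98 + -21
     = 534.333333
F(3) = 45
Integral = F(7) - F(3) = 534.333333 - 45 = 489.333333


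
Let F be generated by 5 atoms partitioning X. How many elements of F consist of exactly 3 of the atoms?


Each element of F is a union of some subset of the 5 atoms.
Elements that are unions of exactly 3 atoms correspond to 3-element subsets of the 5 atoms.
Count = C(5, 3) = 5! / (3! * 2!) = 10.


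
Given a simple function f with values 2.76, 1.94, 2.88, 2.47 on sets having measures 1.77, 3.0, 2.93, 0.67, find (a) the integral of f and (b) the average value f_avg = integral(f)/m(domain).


Step 1: Integral = sum(value_i * measure_i)
= 2.76*1.77 + 1.94*3.0 + 2.88*2.93 + 2.47*0.67
= 4.8852 + 5.82 + 8.4384 + 1.6549
= 20.7985
Step 2: Total measure of domain = 1.77 + 3.0 + 2.93 + 0.67 = 8.37
Step 3: Average value = 20.7985 / 8.37 = 2.484886


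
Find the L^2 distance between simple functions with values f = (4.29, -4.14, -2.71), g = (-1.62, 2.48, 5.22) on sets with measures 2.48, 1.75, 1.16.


Step 1: Compute differences f_i - g_i:
  4.29 - -1.62 = 5.91
  -4.14 - 2.48 = -6.62
  -2.71 - 5.22 = -7.93
Step 2: Compute |diff|^2 * measure for each set:
  |5.91|^2 * 2.48 = 34.9281 * 2.48 = 86.621688
  |-6.62|^2 * 1.75 = 43.8244 * 1.75 = 76.6927
  |-7.93|^2 * 1.16 = 62.8849 * 1.16 = 72.946484
Step 3: Sum = 236.260872
Step 4: ||f-g||_2 = (236.260872)^(1/2) = 15.37078


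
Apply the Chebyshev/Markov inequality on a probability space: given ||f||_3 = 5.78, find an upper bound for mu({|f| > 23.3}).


Chebyshev/Markov inequality: mu(|f| > eps) <= (||f||_p / eps)^p
Step 1: ||f||_3 / eps = 5.78 / 23.3 = 0.248069
Step 2: Raise to power p = 3:
  (0.248069)^3 = 0.015266
Step 3: Therefore mu(|f| > 23.3) <= 0.015266


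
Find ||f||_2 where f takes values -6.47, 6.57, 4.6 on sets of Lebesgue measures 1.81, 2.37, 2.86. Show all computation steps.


Step 1: Compute |f_i|^2 for each value:
  |-6.47|^2 = 41.8609
  |6.57|^2 = 43.1649
  |4.6|^2 = 21.16
Step 2: Multiply by measures and sum:
  41.8609 * 1.81 = 75.768229
  43.1649 * 2.37 = 102.300813
  21.16 * 2.86 = 60.5176
Sum = 75.768229 + 102.300813 + 60.5176 = 238.586642
Step 3: Take the p-th root:
||f||_2 = (238.586642)^(1/2) = 15.44625


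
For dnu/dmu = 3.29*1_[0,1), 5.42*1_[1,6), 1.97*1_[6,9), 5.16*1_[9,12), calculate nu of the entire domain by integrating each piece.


Integrate each piece of the Radon-Nikodym derivative:
Step 1: integral_0^1 3.29 dx = 3.29*(1-0) = 3.29*1 = 3.29
Step 2: integral_1^6 5.42 dx = 5.42*(6-1) = 5.42*5 = 27.1
Step 3: integral_6^9 1.97 dx = 1.97*(9-6) = 1.97*3 = 5.91
Step 4: integral_9^12 5.16 dx = 5.16*(12-9) = 5.16*3 = 15.48
Total: 3.29 + 27.1 + 5.91 + 15.48 = 51.78


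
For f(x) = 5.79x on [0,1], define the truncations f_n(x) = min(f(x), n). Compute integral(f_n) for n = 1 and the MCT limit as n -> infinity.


f(x) = 5.79x on [0,1]; f_n(x) = min(5.79x, n). At n = 1:
Step 1: f(x) reaches 1 at x = 1/5.79 = 0.172712
Step 2: integral(f_1) = integral(5.79x, 0, 0.172712) + integral(1, 0.172712, 1)
       = 5.79*0.172712^2/2 + 1*(1 - 0.172712)
       = 0.086356 + 0.827288
       = 0.913644
Step 3: As n -> infinity, f_n increases to f, so by MCT integral(f_n) -> integral(f) = 5.79/2 = 2.895.
Convergence: integral(f_1) = 0.913644 -> 2.895 as n -> infinity


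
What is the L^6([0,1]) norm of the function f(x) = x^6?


Step 1: ||f||_6 = (integral_0^1 |x^6|^6 dx)^(1/6)
     = (integral_0^1 x^36 dx)^(1/6)
Step 2: integral_0^1 x^36 dx = [x^37/(37)] from 0 to 1 = 1^37/37
     = 1/37 = 0.027027
Step 3: ||f||_6 = (0.027027)^(1/6) = 0.547814


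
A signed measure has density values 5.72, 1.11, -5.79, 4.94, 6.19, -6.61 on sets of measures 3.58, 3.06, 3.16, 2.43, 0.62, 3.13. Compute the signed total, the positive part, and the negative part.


Step 1: Compute signed measure on each set:
  Set 1: 5.72 * 3.58 = 20.4776
  Set 2: 1.11 * 3.06 = 3.3966
  Set 3: -5.79 * 3.16 = -18.2964
  Set 4: 4.94 * 2.43 = 12.0042
  Set 5: 6.19 * 0.62 = 3.8378
  Set 6: -6.61 * 3.13 = -20.6893
Step 2: Total signed measure = (20.4776) + (3.3966) + (-18.2964) + (12.0042) + (3.8378) + (-20.6893)
     = 0.7305
Step 3: Positive part mu+(X) = sum of positive contributions = 39.7162
Step 4: Negative part mu-(X) = |sum of negative contributions| = 38.9857


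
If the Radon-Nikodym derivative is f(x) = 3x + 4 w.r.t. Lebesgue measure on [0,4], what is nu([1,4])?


nu(A) = integral_A (dnu/dmu) dmu = integral_1^4 (3x + 4) dx
Step 1: Antiderivative F(x) = (3/2)x^2 + 4x
Step 2: F(4) = (3/2)*4^2 + 4*4 = 24 + 16 = 40
Step 3: F(1) = (3/2)*1^2 + 4*1 = 1.5 + 4 = 5.5
Step 4: nu([1,4]) = F(4) - F(1) = 40 - 5.5 = 34.5


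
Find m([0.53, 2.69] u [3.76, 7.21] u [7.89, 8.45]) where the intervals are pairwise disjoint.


For pairwise disjoint intervals, m(union) = sum of lengths.
= (2.69 - 0.53) + (7.21 - 3.76) + (8.45 - 7.89)
= 2.16 + 3.45 + 0.56
= 6.17


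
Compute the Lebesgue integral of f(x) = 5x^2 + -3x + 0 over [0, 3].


The Lebesgue integral of a Riemann-integrable function agrees with the Riemann integral.
Antiderivative F(x) = (5/3)x^3 + (-3/2)x^2 + 0x
F(3) = (5/3)*3^3 + (-3/2)*3^2 + 0*3
     = (5/3)*27 + (-3/2)*9 + 0*3
     = 45 + -13.5 + 0
     = 31.5
F(0) = 0.0
Integral = F(3) - F(0) = 31.5 - 0.0 = 31.5


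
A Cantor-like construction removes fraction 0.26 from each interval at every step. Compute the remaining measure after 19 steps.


Step 1: At each step, fraction remaining = 1 - 0.26 = 0.74
Step 2: After 19 steps, measure = (0.74)^19
Result = 0.003276


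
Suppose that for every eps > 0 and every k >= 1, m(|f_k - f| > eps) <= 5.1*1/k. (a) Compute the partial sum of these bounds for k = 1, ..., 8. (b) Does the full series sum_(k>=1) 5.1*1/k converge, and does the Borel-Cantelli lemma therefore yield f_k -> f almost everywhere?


Step 1: List the terms 5.1*1/k for k = 1 to 8:
  k=1: 5.1
  k=2: 2.55
  k=3: 1.7
  k=4: 1.275
  k=5: 1.02
  k=6: 0.85
  k=7: 0.728571
  k=8: 0.6375
Step 2: Partial sum = 5.1 + 2.55 + 1.7 + 1.275 + 1.02 + 0.85 + 0.728571 + 0.6375
     = 13.861071
Step 3: The full series sum_(k>=1) 5.1*1/k diverges (harmonic series, p = 1; a nonzero constant multiple of a divergent series diverges).
Step 4: The (first) Borel-Cantelli lemma requires a summable sequence of measures, so it does not apply here;
        from this bound alone no conclusion about a.e. convergence can be drawn (convergence in measure still
        gives an a.e.-convergent subsequence, but not a.e. convergence of the whole sequence).
Conclusion: series diverges; Borel-Cantelli is inconclusive about a.e. convergence of f_k.


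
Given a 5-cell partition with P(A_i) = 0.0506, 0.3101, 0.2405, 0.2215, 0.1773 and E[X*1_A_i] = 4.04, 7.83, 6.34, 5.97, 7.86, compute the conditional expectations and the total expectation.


For each cell A_i: E[X|A_i] = E[X*1_A_i] / P(A_i)
Step 1: E[X|A_1] = 4.04 / 0.0506 = 79.841897
Step 2: E[X|A_2] = 7.83 / 0.3101 = 25.249919
Step 3: E[X|A_3] = 6.34 / 0.2405 = 26.361746
Step 4: E[X|A_4] = 5.97 / 0.2215 = 26.952596
Step 5: E[X|A_5] = 7.86 / 0.1773 = 44.331641
Verification: E[X] = sum E[X*1_A_i] = 4.04 + 7.83 + 6.34 + 5.97 + 7.86 = 32.04


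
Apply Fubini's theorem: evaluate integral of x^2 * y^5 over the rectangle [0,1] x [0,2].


By Fubini's theorem, the double integral factors as a product of single integrals:
Step 1: integral_0^1 x^2 dx = [x^3/3] from 0 to 1
     = 1^3/3 = 0.333333
Step 2: integral_0^2 y^5 dy = [y^6/6] from 0 to 2
     = 2^6/6 = 10.666667
Step 3: Double integral = 0.333333 * 10.666667 = 3.555556


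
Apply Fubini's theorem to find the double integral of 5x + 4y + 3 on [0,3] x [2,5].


By Fubini, integrate in x first, then y.
Step 1: Fix y, integrate over x in [0,3]:
  integral(5x + 4y + 3, x=0..3)
  = 5*(3^2 - 0^2)/2 + (4y + 3)*(3 - 0)
  = 22.5 + (4y + 3)*3
  = 22.5 + 12y + 9
  = 31.5 + 12y
Step 2: Integrate over y in [2,5]:
  integral(31.5 + 12y, y=2..5)
  = 31.5*3 + 12*(5^2 - 2^2)/2
  = 94.5 + 126
  = 220.5


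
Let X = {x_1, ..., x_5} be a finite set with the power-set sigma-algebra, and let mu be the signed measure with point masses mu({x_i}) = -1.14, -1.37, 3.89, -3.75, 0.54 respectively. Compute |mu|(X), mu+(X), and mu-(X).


Step 1: Every measurable set is a union of atoms (the cells / points), so a Hahn decomposition is
  obtained by grouping atoms by sign: P = union of atoms with mu > 0, N = union of the remaining atoms.
  Atoms in P (indices): 3, 5;  atoms in N (indices): 1, 2, 4
  Positive values: 3.89, 0.54
  Negative values: -1.14, -1.37, -3.75
Step 2: mu+(X) = mu(P) = sum of positive atom values = 4.43
Step 3: mu-(X) = -mu(N) = sum of |negative atom values| = 6.26
Step 4: |mu|(X) = mu+(X) + mu-(X) = 4.43 + 6.26 = 10.69


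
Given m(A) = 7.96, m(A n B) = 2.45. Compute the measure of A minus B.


m(A \ B) = m(A) - m(A n B)
= 7.96 - 2.45
= 5.51


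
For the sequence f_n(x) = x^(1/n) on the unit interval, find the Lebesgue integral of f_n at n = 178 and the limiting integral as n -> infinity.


At n = 178: f_178(x) = x^(1/178).
Step 1: integral(x^(1/178), 0, 1) = [x^(1/178+1) / (1/178+1)] from 0 to 1
     = 1 / (1/178 + 1) = 1 / ((178+1)/178) = 178/(178+1)
     = 178/179 = 0.994413
Step 2: As n -> infinity, f_n(x) = x^(1/n) -> 1 for x in (0,1], and f_n is increasing in n.
By MCT, lim_n integral(f_n) = integral(lim_n f_n) = integral(1, 0, 1) = 1.
Step 3: Verify convergence: 178/179 = 0.994413 -> 1


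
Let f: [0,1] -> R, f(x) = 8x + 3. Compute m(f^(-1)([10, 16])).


f^(-1)([10, 16]) = {x : 10 <= 8x + 3 <= 16}
Solving: (10 - 3)/8 <= x <= (16 - 3)/8
= [0.875, 1.625]
Intersecting with [0,1]: [0.875, 1]
Measure = 1 - 0.875 = 0.125


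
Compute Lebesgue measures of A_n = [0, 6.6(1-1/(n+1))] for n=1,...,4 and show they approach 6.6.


By continuity of measure from below: if A_n increases to A, then m(A_n) -> m(A).
Here A = [0, 6.6], so m(A) = 6.6
Step 1: a_1 = 6.6*(1 - 1/2) = 3.3, m(A_1) = 3.3
Step 2: a_2 = 6.6*(1 - 1/3) = 4.4, m(A_2) = 4.4
Step 3: a_3 = 6.6*(1 - 1/4) = 4.95, m(A_3) = 4.95
Step 4: a_4 = 6.6*(1 - 1/5) = 5.28, m(A_4) = 5.28
Limit: m(A_n) -> m([0,6.6]) = 6.6


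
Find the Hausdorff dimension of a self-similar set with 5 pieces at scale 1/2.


For a self-similar set with N copies scaled by 1/r:
dim_H = log(N)/log(r) = log(5)/log(2)
= 1.609438/0.693147
= 2.321928


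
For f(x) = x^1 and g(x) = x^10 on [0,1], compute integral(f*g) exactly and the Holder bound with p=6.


Step 1: Exact integral of f*g = integral(x^11, 0, 1) = 1/12
     = 0.083333
Step 2: Holder bound with p=6, q=1.2:
  ||f||_p = (integral x^6 dx)^(1/6) = (1/7)^(1/6) = 0.72302
  ||g||_q = (integral x^12 dx)^(1/1.2) = (1/13)^(1/1.2) = 0.117954
Step 3: Holder bound = ||f||_p * ||g||_q = 0.72302 * 0.117954 = 0.085283
Verification: 0.083333 <= 0.085283 (Holder holds)


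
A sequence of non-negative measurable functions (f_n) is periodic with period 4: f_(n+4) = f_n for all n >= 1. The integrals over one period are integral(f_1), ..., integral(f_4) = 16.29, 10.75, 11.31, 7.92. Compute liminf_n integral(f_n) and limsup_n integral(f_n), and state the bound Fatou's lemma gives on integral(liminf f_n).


The sequence (integral(f_n)) is periodic with period 4, repeating the values 16.29, 10.75, 11.31, 7.92 indefinitely.
Step 1: For a periodic sequence, every tail (a_m, a_(m+1), ...) contains all 4 period values infinitely often.
Step 2: Hence inf of every tail = min of the period values = min(16.29, 10.75, 11.31, 7.92) = 7.92.
        liminf_n integral(f_n) = sup over m of (inf of tail from m) = 7.92.
Step 3: Similarly sup of every tail = max of the period values = 16.29.
        limsup_n integral(f_n) = 16.29.
Step 4: Fatou's lemma: integral(liminf_n f_n) <= liminf_n integral(f_n) = 7.92.
        So the integral of the pointwise liminf is at most 7.92.


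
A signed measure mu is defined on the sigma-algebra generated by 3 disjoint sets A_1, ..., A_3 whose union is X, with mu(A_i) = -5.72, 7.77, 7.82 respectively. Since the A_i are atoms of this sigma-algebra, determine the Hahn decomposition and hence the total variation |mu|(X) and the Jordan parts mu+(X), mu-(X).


Step 1: Every measurable set is a union of atoms (the cells / points), so a Hahn decomposition is
  obtained by grouping atoms by sign: P = union of atoms with mu > 0, N = union of the remaining atoms.
  Atoms in P (indices): 2, 3;  atoms in N (indices): 1
  Positive values: 7.77, 7.82
  Negative values: -5.72
Step 2: mu+(X) = mu(P) = sum of positive atom values = 15.59
Step 3: mu-(X) = -mu(N) = sum of |negative atom values| = 5.72
Step 4: |mu|(X) = mu+(X) + mu-(X) = 15.59 + 5.72 = 21.31


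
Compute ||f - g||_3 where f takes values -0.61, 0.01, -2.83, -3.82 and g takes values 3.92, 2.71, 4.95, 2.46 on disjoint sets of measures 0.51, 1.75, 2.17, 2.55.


Step 1: Compute differences f_i - g_i:
  -0.61 - 3.92 = -4.53
  0.01 - 2.71 = -2.7
  -2.83 - 4.95 = -7.78
  -3.82 - 2.46 = -6.28
Step 2: Compute |diff|^3 * measure for each set:
  |-4.53|^3 * 0.51 = 92.959677 * 0.51 = 47.409435
  |-2.7|^3 * 1.75 = 19.683 * 1.75 = 34.44525
  |-7.78|^3 * 2.17 = 470.910952 * 2.17 = 1021.876766
  |-6.28|^3 * 2.55 = 247.673152 * 2.55 = 631.566538
Step 3: Sum = 1735.297989
Step 4: ||f-g||_3 = (1735.297989)^(1/3) = 12.01687


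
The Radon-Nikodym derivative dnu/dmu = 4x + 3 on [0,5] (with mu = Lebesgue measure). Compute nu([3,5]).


nu(A) = integral_A (dnu/dmu) dmu = integral_3^5 (4x + 3) dx
Step 1: Antiderivative F(x) = (4/2)x^2 + 3x
Step 2: F(5) = (4/2)*5^2 + 3*5 = 50 + 15 = 65
Step 3: F(3) = (4/2)*3^2 + 3*3 = 18 + 9 = 27
Step 4: nu([3,5]) = F(5) - F(3) = 65 - 27 = 38


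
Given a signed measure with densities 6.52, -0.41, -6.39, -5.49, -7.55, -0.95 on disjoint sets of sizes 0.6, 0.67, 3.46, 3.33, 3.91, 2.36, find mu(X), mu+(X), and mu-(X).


Step 1: Compute signed measure on each set:
  Set 1: 6.52 * 0.6 = 3.912
  Set 2: -0.41 * 0.67 = -0.2747
  Set 3: -6.39 * 3.46 = -22.1094
  Set 4: -5.49 * 3.33 = -18.2817
  Set 5: -7.55 * 3.91 = -29.5205
  Set 6: -0.95 * 2.36 = -2.242
Step 2: Total signed measure = (3.912) + (-0.2747) + (-22.1094) + (-18.2817) + (-29.5205) + (-2.242)
     = -68.5163
Step 3: Positive part mu+(X) = sum of positive contributions = 3.912
Step 4: Negative part mu-(X) = |sum of negative contributions| = 72.4283


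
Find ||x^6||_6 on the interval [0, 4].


Step 1: ||f||_6 = (integral_0^4 |x^6|^6 dx)^(1/6)
     = (integral_0^4 x^36 dx)^(1/6)
Step 2: integral_0^4 x^36 dx = [x^37/(37)] from 0 to 4 = 4^37/37
     = 18889465931478580854784/37 = 5.105261e+20
Step 3: ||f||_6 = (5.105261e+20)^(1/6) = 2827.068463


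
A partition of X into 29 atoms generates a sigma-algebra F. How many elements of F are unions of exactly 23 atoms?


Each element of F is a union of some subset of the 29 atoms.
Elements that are unions of exactly 23 atoms correspond to 23-element subsets of the 29 atoms.
Count = C(29, 23) = 29! / (23! * 6!) = 475020.


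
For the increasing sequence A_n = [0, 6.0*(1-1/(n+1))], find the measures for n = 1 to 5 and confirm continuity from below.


By continuity of measure from below: if A_n increases to A, then m(A_n) -> m(A).
Here A = [0, 6.0], so m(A) = 6
Step 1: a_1 = 6.0*(1 - 1/2) = 3, m(A_1) = 3
Step 2: a_2 = 6.0*(1 - 1/3) = 4, m(A_2) = 4
Step 3: a_3 = 6.0*(1 - 1/4) = 4.5, m(A_3) = 4.5
Step 4: a_4 = 6.0*(1 - 1/5) = 4.8, m(A_4) = 4.8
Step 5: a_5 = 6.0*(1 - 1/6) = 5, m(A_5) = 5
Limit: m(A_n) -> m([0,6.0]) = 6


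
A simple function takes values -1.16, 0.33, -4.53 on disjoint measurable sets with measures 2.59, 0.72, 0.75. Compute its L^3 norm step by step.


Step 1: Compute |f_i|^3 for each value:
  |-1.16|^3 = 1.560896
  |0.33|^3 = 0.035937
  |-4.53|^3 = 92.959677
Step 2: Multiply by measures and sum:
  1.560896 * 2.59 = 4.042721
  0.035937 * 0.72 = 0.025875
  92.959677 * 0.75 = 69.719758
Sum = 4.042721 + 0.025875 + 69.719758 = 73.788353
Step 3: Take the p-th root:
||f||_3 = (73.788353)^(1/3) = 4.19433


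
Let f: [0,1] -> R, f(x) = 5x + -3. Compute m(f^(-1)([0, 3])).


f^(-1)([0, 3]) = {x : 0 <= 5x + -3 <= 3}
Solving: (0 - -3)/5 <= x <= (3 - -3)/5
= [0.6, 1.2]
Intersecting with [0,1]: [0.6, 1]
Measure = 1 - 0.6 = 0.4


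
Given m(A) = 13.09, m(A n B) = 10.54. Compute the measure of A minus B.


m(A \ B) = m(A) - m(A n B)
= 13.09 - 10.54
= 2.55


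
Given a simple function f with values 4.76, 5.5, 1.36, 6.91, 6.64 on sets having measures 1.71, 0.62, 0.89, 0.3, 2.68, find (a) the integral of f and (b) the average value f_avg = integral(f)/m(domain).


Step 1: Integral = sum(value_i * measure_i)
= 4.76*1.71 + 5.5*0.62 + 1.36*0.89 + 6.91*0.3 + 6.64*2.68
= 8.1396 + 3.41 + 1.2104 + 2.073 + 17.7952
= 32.6282
Step 2: Total measure of domain = 1.71 + 0.62 + 0.89 + 0.3 + 2.68 = 6.2
Step 3: Average value = 32.6282 / 6.2 = 5.262613


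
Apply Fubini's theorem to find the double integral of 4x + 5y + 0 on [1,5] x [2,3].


By Fubini, integrate in x first, then y.
Step 1: Fix y, integrate over x in [1,5]:
  integral(4x + 5y + 0, x=1..5)
  = 4*(5^2 - 1^2)/2 + (5y + 0)*(5 - 1)
  = 48 + (5y + 0)*4
  = 48 + 20y + 0
  = 48 + 20y
Step 2: Integrate over y in [2,3]:
  integral(48 + 20y, y=2..3)
  = 48*1 + 20*(3^2 - 2^2)/2
  = 48 + 50
  = 98


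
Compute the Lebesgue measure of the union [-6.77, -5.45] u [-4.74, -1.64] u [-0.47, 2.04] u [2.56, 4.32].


For pairwise disjoint intervals, m(union) = sum of lengths.
= (-5.45 - -6.77) + (-1.64 - -4.74) + (2.04 - -0.47) + (4.32 - 2.56)
= 1.32 + 3.1 + 2.51 + 1.76
= 8.69


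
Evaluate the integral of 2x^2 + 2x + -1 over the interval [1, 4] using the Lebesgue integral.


The Lebesgue integral of a Riemann-integrable function agrees with the Riemann integral.
Antiderivative F(x) = (2/3)x^3 + (2/2)x^2 + -1x
F(4) = (2/3)*4^3 + (2/2)*4^2 + -1*4
     = (2/3)*64 + (2/2)*16 + -1*4
     = 42.666667 + 16 + -4
     = 54.666667
F(1) = 0.666667
Integral = F(4) - F(1) = 54.666667 - 0.666667 = 54


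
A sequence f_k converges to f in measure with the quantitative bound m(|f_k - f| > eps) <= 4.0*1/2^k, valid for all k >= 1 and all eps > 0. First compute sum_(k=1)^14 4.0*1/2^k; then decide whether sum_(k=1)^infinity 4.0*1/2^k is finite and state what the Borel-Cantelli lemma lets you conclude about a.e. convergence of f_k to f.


Step 1: List the terms 4.0*1/2^k for k = 1 to 14:
  k=1: 2
  k=2: 1
  k=3: 0.5
  k=4: 0.25
  k=5: 0.125
  k=6: 0.0625
  k=7: 0.03125
  k=8: 0.015625
  k=9: 0.007812
  k=10: 0.003906
  k=11: 0.001953
  k=12: 9.765625e-04
  k=13: 4.882812e-04
  k=14: 2.441406e-04
Step 2: Partial sum = 2 + 1 + 0.5 + 0.25 + 0.125 + 0.0625 + 0.03125 + 0.015625 + 0.007812 + 0.003906 + 0.001953 + 9.765625e-04 + 4.882812e-04 + 2.441406e-04
     = 3.999756
Step 3: The full series sum_(k>=1) 4.0*1/2^k converges (geometric series with ratio 1/2 < 1; a constant multiple of a convergent series converges).
Step 4: Fix eps > 0. Since sum_k m(|f_k - f| > eps) < infinity, the Borel-Cantelli lemma gives
        m(limsup_k {|f_k - f| > eps}) = 0, i.e. for a.e. x, |f_k(x) - f(x)| <= eps for all large k.
        Applying this with eps = 1/j for j = 1, 2, ... and intersecting the countably many full-measure sets,
        for a.e. x we get limsup_k |f_k(x) - f(x)| <= 1/j for every j, hence f_k -> f almost everywhere.
Conclusion: series converges; Borel-Cantelli yields f_k -> f a.e.


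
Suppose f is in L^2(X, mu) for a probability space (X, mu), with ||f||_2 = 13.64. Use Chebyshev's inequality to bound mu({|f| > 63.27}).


Chebyshev/Markov inequality: mu(|f| > eps) <= (||f||_p / eps)^p
Step 1: ||f||_2 / eps = 13.64 / 63.27 = 0.215584
Step 2: Raise to power p = 2:
  (0.215584)^2 = 0.046476
Step 3: Therefore mu(|f| > 63.27) <= 0.046476


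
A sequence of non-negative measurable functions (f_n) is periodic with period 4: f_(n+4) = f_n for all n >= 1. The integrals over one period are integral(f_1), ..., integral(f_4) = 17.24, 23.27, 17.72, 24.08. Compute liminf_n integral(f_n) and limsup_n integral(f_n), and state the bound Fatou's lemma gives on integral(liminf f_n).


The sequence (integral(f_n)) is periodic with period 4, repeating the values 17.24, 23.27, 17.72, 24.08 indefinitely.
Step 1: For a periodic sequence, every tail (a_m, a_(m+1), ...) contains all 4 period values infinitely often.
Step 2: Hence inf of every tail = min of the period values = min(17.24, 23.27, 17.72, 24.08) = 17.24.
        liminf_n integral(f_n) = sup over m of (inf of tail from m) = 17.24.
Step 3: Similarly sup of every tail = max of the period values = 24.08.
        limsup_n integral(f_n) = 24.08.
Step 4: Fatou's lemma: integral(liminf_n f_n) <= liminf_n integral(f_n) = 17.24.
        So the integral of the pointwise liminf is at most 17.24.


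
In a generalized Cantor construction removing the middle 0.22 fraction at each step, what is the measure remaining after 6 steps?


Step 1: At each step, fraction remaining = 1 - 0.22 = 0.78
Step 2: After 6 steps, measure = (0.78)^6
Step 3: Computing the power step by step:
  After step 1: 0.78
  After step 2: 0.6084
  After step 3: 0.474552
  After step 4: 0.370151
  After step 5: 0.288717
  ...
Result = 0.2252


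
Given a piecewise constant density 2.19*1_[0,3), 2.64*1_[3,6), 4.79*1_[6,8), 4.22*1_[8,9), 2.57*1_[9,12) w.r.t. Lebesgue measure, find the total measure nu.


Integrate each piece of the Radon-Nikodym derivative:
Step 1: integral_0^3 2.19 dx = 2.19*(3-0) = 2.19*3 = 6.57
Step 2: integral_3^6 2.64 dx = 2.64*(6-3) = 2.64*3 = 7.92
Step 3: integral_6^8 4.79 dx = 4.79*(8-6) = 4.79*2 = 9.58
Step 4: integral_8^9 4.22 dx = 4.22*(9-8) = 4.22*1 = 4.22
Step 5: integral_9^12 2.57 dx = 2.57*(12-9) = 2.57*3 = 7.71
Total: 6.57 + 7.92 + 9.58 + 4.22 + 7.71 = 36


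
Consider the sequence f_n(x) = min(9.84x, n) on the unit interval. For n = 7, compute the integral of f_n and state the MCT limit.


f(x) = 9.84x on [0,1]; f_n(x) = min(9.84x, n). At n = 7:
Step 1: f(x) reaches 7 at x = 7/9.84 = 0.711382
Step 2: integral(f_7) = integral(9.84x, 0, 0.711382) + integral(7, 0.711382, 1)
       = 9.84*0.711382^2/2 + 7*(1 - 0.711382)
       = 2.489837 + 2.020325
       = 4.510163
Step 3: As n -> infinity, f_n increases to f, so by MCT integral(f_n) -> integral(f) = 9.84/2 = 4.92.
Convergence: integral(f_7) = 4.510163 -> 4.92 as n -> infinity


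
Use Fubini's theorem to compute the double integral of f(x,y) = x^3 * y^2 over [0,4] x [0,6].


By Fubini's theorem, the double integral factors as a product of single integrals:
Step 1: integral_0^4 x^3 dx = [x^4/4] from 0 to 4
     = 4^4/4 = 64
Step 2: integral_0^6 y^2 dy = [y^3/3] from 0 to 6
     = 6^3/3 = 72
Step 3: Double integral = 64 * 72 = 4608


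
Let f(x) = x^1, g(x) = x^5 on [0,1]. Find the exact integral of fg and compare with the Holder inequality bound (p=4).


Step 1: Exact integral of f*g = integral(x^6, 0, 1) = 1/7
     = 0.142857
Step 2: Holder bound with p=4, q=1.333333:
  ||f||_p = (integral x^4 dx)^(1/4) = (1/5)^(1/4) = 0.66874
  ||g||_q = (integral x^6.666667 dx)^(1/1.333333) = (1/7.666667)^(1/1.333333) = 0.217043
Step 3: Holder bound = ||f||_p * ||g||_q = 0.66874 * 0.217043 = 0.145145
Verification: 0.142857 <= 0.145145 (Holder holds)


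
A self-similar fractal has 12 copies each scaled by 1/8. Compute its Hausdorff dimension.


For a self-similar set with N copies scaled by 1/r:
dim_H = log(N)/log(r) = log(12)/log(8)
= 2.484907/2.079442
= 1.194988


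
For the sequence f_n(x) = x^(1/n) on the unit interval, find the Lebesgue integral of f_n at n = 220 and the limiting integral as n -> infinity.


At n = 220: f_220(x) = x^(1/220).
Step 1: integral(x^(1/220), 0, 1) = [x^(1/220+1) / (1/220+1)] from 0 to 1
     = 1 / (1/220 + 1) = 1 / ((220+1)/220) = 220/(220+1)
     = 220/221 = 0.995475
Step 2: As n -> infinity, f_n(x) = x^(1/n) -> 1 for x in (0,1], and f_n is increasing in n.
By MCT, lim_n integral(f_n) = integral(lim_n f_n) = integral(1, 0, 1) = 1.
Step 3: Verify convergence: 220/221 = 0.995475 -> 1


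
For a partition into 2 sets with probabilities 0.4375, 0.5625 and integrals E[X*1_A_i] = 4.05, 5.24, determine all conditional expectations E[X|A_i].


For each cell A_i: E[X|A_i] = E[X*1_A_i] / P(A_i)
Step 1: E[X|A_1] = 4.05 / 0.4375 = 9.257143
Step 2: E[X|A_2] = 5.24 / 0.5625 = 9.315556
Verification: E[X] = sum E[X*1_A_i] = 4.05 + 5.24 = 9.29


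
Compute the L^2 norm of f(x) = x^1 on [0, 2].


Step 1: ||f||_2 = (integral_0^2 |x^1|^2 dx)^(1/2)
     = (integral_0^2 x^2 dx)^(1/2)
Step 2: integral_0^2 x^2 dx = [x^3/(3)] from 0 to 2 = 2^3/3
     = 8/3 = 2.666667
Step 3: ||f||_2 = (2.666667)^(1/2) = 1.632993


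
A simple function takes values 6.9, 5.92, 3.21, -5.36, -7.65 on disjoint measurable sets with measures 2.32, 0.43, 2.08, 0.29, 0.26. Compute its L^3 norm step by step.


Step 1: Compute |f_i|^3 for each value:
  |6.9|^3 = 328.509
  |5.92|^3 = 207.474688
  |3.21|^3 = 33.076161
  |-5.36|^3 = 153.990656
  |-7.65|^3 = 447.697125
Step 2: Multiply by measures and sum:
  328.509 * 2.32 = 762.14088
  207.474688 * 0.43 = 89.214116
  33.076161 * 2.08 = 68.798415
  153.990656 * 0.29 = 44.65729
  447.697125 * 0.26 = 116.401253
Sum = 762.14088 + 89.214116 + 68.798415 + 44.65729 + 116.401253 = 1081.211953
Step 3: Take the p-th root:
||f||_3 = (1081.211953)^(1/3) = 10.263692


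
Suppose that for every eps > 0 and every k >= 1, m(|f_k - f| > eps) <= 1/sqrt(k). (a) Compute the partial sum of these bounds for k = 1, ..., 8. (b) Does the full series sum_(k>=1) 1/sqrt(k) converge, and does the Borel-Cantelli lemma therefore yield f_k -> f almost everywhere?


Step 1: List the terms 1/sqrt(k) for k = 1 to 8:
  k=1: 1
  k=2: 0.707107
  k=3: 0.57735
  k=4: 0.5
  k=5: 0.447214
  k=6: 0.408248
  k=7: 0.377964
  k=8: 0.353553
Step 2: Partial sum = 1 + 0.707107 + 0.57735 + 0.5 + 0.447214 + 0.408248 + 0.377964 + 0.353553
     = 4.371437
Step 3: The full series sum_(k>=1) 1/sqrt(k) diverges (p-series with p = 1/2 <= 1; a nonzero constant multiple of a divergent series diverges).
Step 4: The (first) Borel-Cantelli lemma requires a summable sequence of measures, so it does not apply here;
        from this bound alone no conclusion about a.e. convergence can be drawn (convergence in measure still
        gives an a.e.-convergent subsequence, but not a.e. convergence of the whole sequence).
Conclusion: series diverges; Borel-Cantelli is inconclusive about a.e. convergence of f_k.


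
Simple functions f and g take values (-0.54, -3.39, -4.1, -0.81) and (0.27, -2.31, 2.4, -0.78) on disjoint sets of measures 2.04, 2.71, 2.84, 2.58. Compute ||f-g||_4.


Step 1: Compute differences f_i - g_i:
  -0.54 - 0.27 = -0.81
  -3.39 - -2.31 = -1.08
  -4.1 - 2.4 = -6.5
  -0.81 - -0.78 = -0.03
Step 2: Compute |diff|^4 * measure for each set:
  |-0.81|^4 * 2.04 = 0.430467 * 2.04 = 0.878153
  |-1.08|^4 * 2.71 = 1.360489 * 2.71 = 3.686925
  |-6.5|^4 * 2.84 = 1785.0625 * 2.84 = 5069.5775
  |-0.03|^4 * 2.58 = 8.100000e-07 * 2.58 = 2.089800e-06
Step 3: Sum = 5074.14258
Step 4: ||f-g||_4 = (5074.14258)^(1/4) = 8.439965


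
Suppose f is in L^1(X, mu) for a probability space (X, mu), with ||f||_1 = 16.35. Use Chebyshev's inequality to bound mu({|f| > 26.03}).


Chebyshev/Markov inequality: mu(|f| > eps) <= (||f||_p / eps)^p
Step 1: ||f||_1 / eps = 16.35 / 26.03 = 0.628121
Step 2: Raise to power p = 1:
  (0.628121)^1 = 0.628121
Step 3: Therefore mu(|f| > 26.03) <= 0.628121


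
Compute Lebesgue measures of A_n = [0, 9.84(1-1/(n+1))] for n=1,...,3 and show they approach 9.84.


By continuity of measure from below: if A_n increases to A, then m(A_n) -> m(A).
Here A = [0, 9.84], so m(A) = 9.84
Step 1: a_1 = 9.84*(1 - 1/2) = 4.92, m(A_1) = 4.92
Step 2: a_2 = 9.84*(1 - 1/3) = 6.56, m(A_2) = 6.56
Step 3: a_3 = 9.84*(1 - 1/4) = 7.38, m(A_3) = 7.38
Limit: m(A_n) -> m([0,9.84]) = 9.84


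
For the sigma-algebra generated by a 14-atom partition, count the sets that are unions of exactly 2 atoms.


Each element of F is a union of some subset of the 14 atoms.
Elements that are unions of exactly 2 atoms correspond to 2-element subsets of the 14 atoms.
Count = C(14, 2) = 14! / (2! * 12!) = 91.


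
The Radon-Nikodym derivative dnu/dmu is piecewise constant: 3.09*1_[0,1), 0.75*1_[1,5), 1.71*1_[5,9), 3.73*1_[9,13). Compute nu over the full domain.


Integrate each piece of the Radon-Nikodym derivative:
Step 1: integral_0^1 3.09 dx = 3.09*(1-0) = 3.09*1 = 3.09
Step 2: integral_1^5 0.75 dx = 0.75*(5-1) = 0.75*4 = 3
Step 3: integral_5^9 1.71 dx = 1.71*(9-5) = 1.71*4 = 6.84
Step 4: integral_9^13 3.73 dx = 3.73*(13-9) = 3.73*4 = 14.92
Total: 3.09 + 3 + 6.84 + 14.92 = 27.85


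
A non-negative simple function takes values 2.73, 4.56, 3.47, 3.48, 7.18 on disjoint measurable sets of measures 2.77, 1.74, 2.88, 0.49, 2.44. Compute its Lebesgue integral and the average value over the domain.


Step 1: Integral = sum(value_i * measure_i)
= 2.73*2.77 + 4.56*1.74 + 3.47*2.88 + 3.48*0.49 + 7.18*2.44
= 7.5621 + 7.9344 + 9.9936 + 1.7052 + 17.5192
= 44.7145
Step 2: Total measure of domain = 2.77 + 1.74 + 2.88 + 0.49 + 2.44 = 10.32
Step 3: Average value = 44.7145 / 10.32 = 4.3328


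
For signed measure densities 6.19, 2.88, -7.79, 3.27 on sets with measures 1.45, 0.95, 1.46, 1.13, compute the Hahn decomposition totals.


Step 1: Compute signed measure on each set:
  Set 1: 6.19 * 1.45 = 8.9755
  Set 2: 2.88 * 0.95 = 2.736
  Set 3: -7.79 * 1.46 = -11.3734
  Set 4: 3.27 * 1.13 = 3.6951
Step 2: Total signed measure = (8.9755) + (2.736) + (-11.3734) + (3.6951)
     = 4.0332
Step 3: Positive part mu+(X) = sum of positive contributions = 15.4066
Step 4: Negative part mu-(X) = |sum of negative contributions| = 11.3734


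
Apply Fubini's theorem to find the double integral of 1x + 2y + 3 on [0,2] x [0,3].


By Fubini, integrate in x first, then y.
Step 1: Fix y, integrate over x in [0,2]:
  integral(1x + 2y + 3, x=0..2)
  = 1*(2^2 - 0^2)/2 + (2y + 3)*(2 - 0)
  = 2 + (2y + 3)*2
  = 2 + 4y + 6
  = 8 + 4y
Step 2: Integrate over y in [0,3]:
  integral(8 + 4y, y=0..3)
  = 8*3 + 4*(3^2 - 0^2)/2
  = 24 + 18
  = 42
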